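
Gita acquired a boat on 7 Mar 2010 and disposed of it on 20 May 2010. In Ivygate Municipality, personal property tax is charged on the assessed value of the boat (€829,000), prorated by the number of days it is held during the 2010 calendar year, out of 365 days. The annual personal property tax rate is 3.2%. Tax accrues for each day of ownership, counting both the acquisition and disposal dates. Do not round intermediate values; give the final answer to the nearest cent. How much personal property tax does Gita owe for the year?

€5,450.96

Days held (7 Mar – 20 May 2010): 75 out of 365
Tax = €829,000 × 3.2% × 75/365 = €5,450.9589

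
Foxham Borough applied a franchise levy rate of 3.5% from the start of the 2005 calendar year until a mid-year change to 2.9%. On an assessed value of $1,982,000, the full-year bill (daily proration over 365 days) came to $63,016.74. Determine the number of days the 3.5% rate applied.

170 days

Let d = days at the first rate; then 365 − d days at the second rate.
$1,982,000 × [3.5%·d + 2.9%·(365−d)] / 365 = $63,016.74
Solving gives d = 170, so the new rate took effect on 20 June 2005.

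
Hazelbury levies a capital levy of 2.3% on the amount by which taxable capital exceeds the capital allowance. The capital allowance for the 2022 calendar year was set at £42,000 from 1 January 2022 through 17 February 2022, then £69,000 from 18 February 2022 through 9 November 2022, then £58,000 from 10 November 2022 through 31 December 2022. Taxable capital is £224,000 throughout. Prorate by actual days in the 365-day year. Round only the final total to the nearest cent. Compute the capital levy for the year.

1 January – 17 February 2022: 48 days, exemption £42,000 → (£224,000 − £42,000) × 2.3% × 48/365 = £550.4877
18 February – 9 November 2022: 265 days, exemption £69,000 → (£224,000 − £69,000) × 2.3% × 265/365 = £2,588.2877
10 November – 31 December 2022: 52 days, exemption £58,000 → (£224,000 − £58,000) × 2.3% × 52/365 = £543.9342
Total = £3,682.7096

£3,682.71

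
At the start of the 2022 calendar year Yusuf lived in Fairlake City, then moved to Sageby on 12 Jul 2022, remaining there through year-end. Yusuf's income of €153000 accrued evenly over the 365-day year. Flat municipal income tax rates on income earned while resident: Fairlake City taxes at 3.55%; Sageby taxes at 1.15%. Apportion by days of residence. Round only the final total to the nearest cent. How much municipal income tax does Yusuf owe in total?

€3691.07

Fairlake City, 1 Jan – 11 Jul 2022: 192 days → €153000 × 3.55% × 192/365 = €2857.1178
Sageby, 12 Jul – 31 Dec 2022: 173 days → €153000 × 1.15% × 173/365 = €833.9548
Total = €3691.0726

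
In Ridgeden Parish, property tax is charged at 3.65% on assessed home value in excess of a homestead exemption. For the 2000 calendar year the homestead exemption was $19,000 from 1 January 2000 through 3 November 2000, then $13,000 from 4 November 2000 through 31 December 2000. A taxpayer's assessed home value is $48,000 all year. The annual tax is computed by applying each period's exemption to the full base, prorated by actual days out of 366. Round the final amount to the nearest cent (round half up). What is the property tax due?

1 January – 3 November 2000: 308 days, exemption $19,000 → ($48,000 − $19,000) × 3.65% × 308/366 = $890.7596
4 November – 31 December 2000: 58 days, exemption $13,000 → ($48,000 − $13,000) × 3.65% × 58/366 = $202.4454
Total = $1,093.2049

$1,093.20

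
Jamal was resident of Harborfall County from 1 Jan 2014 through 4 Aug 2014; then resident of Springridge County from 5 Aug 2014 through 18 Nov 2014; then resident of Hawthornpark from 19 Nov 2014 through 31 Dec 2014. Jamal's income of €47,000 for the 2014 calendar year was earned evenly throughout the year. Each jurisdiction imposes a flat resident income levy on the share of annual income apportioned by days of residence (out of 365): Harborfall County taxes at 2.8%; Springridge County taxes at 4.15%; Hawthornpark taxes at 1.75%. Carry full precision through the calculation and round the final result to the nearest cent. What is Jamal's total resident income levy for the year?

€1,442.13

Harborfall County, 1 Jan – 4 Aug 2014: 216 days → €47,000 × 2.8% × 216/365 = €778.7836
Springridge County, 5 Aug – 18 Nov 2014: 106 days → €47,000 × 4.15% × 106/365 = €566.4466
Hawthornpark, 19 Nov – 31 Dec 2014: 43 days → €47,000 × 1.75% × 43/365 = €96.8973
Total = €1,442.1274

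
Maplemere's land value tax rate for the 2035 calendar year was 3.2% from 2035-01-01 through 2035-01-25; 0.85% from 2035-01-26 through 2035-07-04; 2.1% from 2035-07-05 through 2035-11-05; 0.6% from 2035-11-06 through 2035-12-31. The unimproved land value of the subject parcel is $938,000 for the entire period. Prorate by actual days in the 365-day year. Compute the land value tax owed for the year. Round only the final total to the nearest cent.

$13,106.30

2035-01-01 to 2035-01-25: 25 days at 3.2% → $938,000 × 3.2% × 25/365 = $2,055.8904
2035-01-26 to 2035-07-04: 160 days at 0.85% → $938,000 × 0.85% × 160/365 = $3,495.0137
2035-07-05 to 2035-11-05: 124 days at 2.1% → $938,000 × 2.1% × 124/365 = $6,691.9233
2035-11-06 to 2035-12-31: 56 days at 0.6% → $938,000 × 0.6% × 56/365 = $863.4740
Total = $13,106.3014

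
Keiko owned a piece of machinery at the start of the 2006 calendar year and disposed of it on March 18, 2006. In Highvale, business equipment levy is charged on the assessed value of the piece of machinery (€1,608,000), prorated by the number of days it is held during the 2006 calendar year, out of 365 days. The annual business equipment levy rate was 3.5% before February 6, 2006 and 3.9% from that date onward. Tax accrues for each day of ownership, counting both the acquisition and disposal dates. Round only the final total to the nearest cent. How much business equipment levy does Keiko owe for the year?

€12,595.27

January 1 – February 5, 2006: 36 days at 3.5% → €1,608,000 × 3.5% × 36/365 = €5,550.9041
February 6 – March 18, 2006: 41 days at 3.9% → €1,608,000 × 3.9% × 41/365 = €7,044.3616
Total = €12,595.2658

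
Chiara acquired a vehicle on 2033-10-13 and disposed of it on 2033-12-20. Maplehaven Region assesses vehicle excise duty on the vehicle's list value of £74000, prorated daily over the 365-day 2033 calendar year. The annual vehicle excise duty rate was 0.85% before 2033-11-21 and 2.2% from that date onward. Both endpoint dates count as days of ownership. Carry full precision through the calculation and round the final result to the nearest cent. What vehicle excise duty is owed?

2033-10-13 to 2033-11-20: 39 days at 0.85% → £74000 × 0.85% × 39/365 = £67.2082
2033-11-21 to 2033-12-20: 30 days at 2.2% → £74000 × 2.2% × 30/365 = £133.8082
Total = £201.0164

£201.02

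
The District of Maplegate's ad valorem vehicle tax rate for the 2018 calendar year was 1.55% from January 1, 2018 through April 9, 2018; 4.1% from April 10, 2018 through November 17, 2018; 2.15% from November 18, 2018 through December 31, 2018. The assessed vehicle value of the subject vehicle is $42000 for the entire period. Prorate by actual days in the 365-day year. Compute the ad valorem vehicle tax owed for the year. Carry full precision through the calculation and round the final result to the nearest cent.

$1332.78

January 1 – April 9, 2018: 99 days at 1.55% → $42000 × 1.55% × 99/365 = $176.5726
April 10 – November 17, 2018: 222 days at 4.1% → $42000 × 4.1% × 222/365 = $1047.3534
November 18 – December 31, 2018: 44 days at 2.15% → $42000 × 2.15% × 44/365 = $108.8548
Total = $1332.7808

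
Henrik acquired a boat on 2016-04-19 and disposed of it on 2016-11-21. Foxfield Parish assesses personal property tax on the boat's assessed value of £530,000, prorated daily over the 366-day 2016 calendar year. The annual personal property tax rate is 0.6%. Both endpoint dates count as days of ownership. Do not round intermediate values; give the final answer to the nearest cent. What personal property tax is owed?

Days held (2016-04-19 to 2016-11-21): 217 out of 366
Tax = £530,000 × 0.6% × 217/366 = £1,885.4098

£1,885.41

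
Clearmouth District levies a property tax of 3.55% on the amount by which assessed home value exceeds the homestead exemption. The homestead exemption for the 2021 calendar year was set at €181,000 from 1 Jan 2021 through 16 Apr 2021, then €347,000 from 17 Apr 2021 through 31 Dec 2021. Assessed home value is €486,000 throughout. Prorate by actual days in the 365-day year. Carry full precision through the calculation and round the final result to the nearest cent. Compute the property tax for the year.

1 Jan – 16 Apr 2021: 106 days, exemption €181,000 → (€486,000 − €181,000) × 3.55% × 106/365 = €3,144.4247
17 Apr – 31 Dec 2021: 259 days, exemption €347,000 → (€486,000 − €347,000) × 3.55% × 259/365 = €3,501.4671
Total = €6,645.8918

€6,645.89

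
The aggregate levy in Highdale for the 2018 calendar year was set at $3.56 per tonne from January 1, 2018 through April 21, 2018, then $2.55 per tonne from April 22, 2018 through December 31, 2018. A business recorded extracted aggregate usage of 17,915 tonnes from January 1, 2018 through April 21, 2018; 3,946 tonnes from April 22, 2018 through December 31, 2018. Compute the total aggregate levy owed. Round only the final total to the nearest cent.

January 1 – April 21, 2018: 17,915 tonnes at $3.56/tonne → $63,777.40
April 22 – December 31, 2018: 3,946 tonnes at $2.55/tonne → $10,062.30

$73,839.70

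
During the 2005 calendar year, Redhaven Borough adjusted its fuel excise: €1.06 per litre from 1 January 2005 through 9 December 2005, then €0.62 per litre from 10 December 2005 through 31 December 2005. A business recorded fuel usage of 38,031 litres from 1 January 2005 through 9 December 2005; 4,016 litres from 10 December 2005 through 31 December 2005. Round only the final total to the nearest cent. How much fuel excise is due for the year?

€42,802.78

1 January – 9 December 2005: 38,031 litres at €1.06/litre → €40,312.86
10 December – 31 December 2005: 4,016 litres at €0.62/litre → €2,489.92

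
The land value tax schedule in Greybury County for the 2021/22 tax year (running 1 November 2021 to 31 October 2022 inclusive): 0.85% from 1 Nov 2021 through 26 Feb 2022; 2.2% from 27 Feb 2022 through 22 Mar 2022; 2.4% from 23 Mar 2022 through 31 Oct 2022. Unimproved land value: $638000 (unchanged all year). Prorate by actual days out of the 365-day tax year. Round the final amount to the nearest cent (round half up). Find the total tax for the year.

$12031.11

1 Nov 2021 – 26 Feb 2022: 118 days at 0.85% → $638000 × 0.85% × 118/365 = $1753.1890
27 Feb – 22 Mar 2022: 24 days at 2.2% → $638000 × 2.2% × 24/365 = $922.9151
23 Mar – 31 Oct 2022: 223 days at 2.4% → $638000 × 2.4% × 223/365 = $9355.0027
Total = $12031.1068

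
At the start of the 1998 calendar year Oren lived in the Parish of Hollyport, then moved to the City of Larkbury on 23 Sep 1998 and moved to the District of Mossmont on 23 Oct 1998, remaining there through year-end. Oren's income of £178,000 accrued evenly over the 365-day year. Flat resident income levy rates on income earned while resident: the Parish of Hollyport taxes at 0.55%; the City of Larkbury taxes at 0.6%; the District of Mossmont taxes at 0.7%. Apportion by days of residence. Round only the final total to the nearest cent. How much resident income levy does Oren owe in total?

The Parish of Hollyport, 1 Jan – 22 Sep 1998: 265 days → £178,000 × 0.55% × 265/365 = £710.7808
The City of Larkbury, 23 Sep – 22 Oct 1998: 30 days → £178,000 × 0.6% × 30/365 = £87.7808
The District of Mossmont, 23 Oct – 31 Dec 1998: 70 days → £178,000 × 0.7% × 70/365 = £238.9589
Total = £1,037.5205

£1,037.52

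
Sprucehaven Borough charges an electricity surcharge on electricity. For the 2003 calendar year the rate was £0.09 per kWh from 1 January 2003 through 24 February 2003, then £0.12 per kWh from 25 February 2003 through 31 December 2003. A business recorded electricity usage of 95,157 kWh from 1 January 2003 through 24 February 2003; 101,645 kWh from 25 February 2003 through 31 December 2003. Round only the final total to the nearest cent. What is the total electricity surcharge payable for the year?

£20,761.53

1 January – 24 February 2003: 95,157 kWh at £0.09/kWh → £8,564.13
25 February – 31 December 2003: 101,645 kWh at £0.12/kWh → £12,197.40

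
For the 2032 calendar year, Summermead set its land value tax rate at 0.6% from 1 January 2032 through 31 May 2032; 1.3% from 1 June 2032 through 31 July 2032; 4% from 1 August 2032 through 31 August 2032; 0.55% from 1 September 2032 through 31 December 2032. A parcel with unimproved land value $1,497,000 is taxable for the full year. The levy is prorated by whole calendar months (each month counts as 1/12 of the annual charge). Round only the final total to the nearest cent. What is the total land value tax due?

$14,720.50

1 January – 31 May 2032: 5 months at 0.6% → $1,497,000 × 0.6% × 5/12 = $3,742.5000
1 June – 31 July 2032: 2 months at 1.3% → $1,497,000 × 1.3% × 2/12 = $3,243.5000
1 August – 31 August 2032: 1 month at 4% → $1,497,000 × 4% × 1/12 = $4,990.0000
1 September – 31 December 2032: 4 months at 0.55% → $1,497,000 × 0.55% × 4/12 = $2,744.5000
Total = $14,720.5000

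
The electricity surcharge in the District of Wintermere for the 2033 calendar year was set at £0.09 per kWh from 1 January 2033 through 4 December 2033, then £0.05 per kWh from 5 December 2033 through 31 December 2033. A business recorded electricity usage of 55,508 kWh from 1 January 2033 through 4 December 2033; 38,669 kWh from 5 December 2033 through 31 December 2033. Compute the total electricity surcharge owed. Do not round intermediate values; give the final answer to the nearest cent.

£6,929.17

1 January – 4 December 2033: 55,508 kWh at £0.09/kWh → £4,995.72
5 December – 31 December 2033: 38,669 kWh at £0.05/kWh → £1,933.45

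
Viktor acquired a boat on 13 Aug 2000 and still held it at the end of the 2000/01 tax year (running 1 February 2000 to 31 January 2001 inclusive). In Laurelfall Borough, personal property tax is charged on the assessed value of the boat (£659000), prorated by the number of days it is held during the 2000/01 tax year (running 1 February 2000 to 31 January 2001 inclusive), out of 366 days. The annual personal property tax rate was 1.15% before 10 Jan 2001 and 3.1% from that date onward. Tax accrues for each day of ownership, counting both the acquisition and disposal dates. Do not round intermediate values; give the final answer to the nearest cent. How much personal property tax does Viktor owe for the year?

13 Aug 2000 – 9 Jan 2001: 150 days at 1.15% → £659000 × 1.15% × 150/366 = £3105.9426
10 Jan – 31 Jan 2001: 22 days at 3.1% → £659000 × 3.1% × 22/366 = £1227.9727
Total = £4333.9153

£4333.92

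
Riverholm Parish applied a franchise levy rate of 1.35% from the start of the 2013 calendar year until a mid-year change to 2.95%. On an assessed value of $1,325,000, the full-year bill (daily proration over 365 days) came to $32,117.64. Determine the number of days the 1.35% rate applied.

120 days

Let d = days at the first rate; then 365 − d days at the second rate.
$1,325,000 × [1.35%·d + 2.95%·(365−d)] / 365 = $32,117.64
Solving gives d = 120, so the new rate took effect on May 1, 2013.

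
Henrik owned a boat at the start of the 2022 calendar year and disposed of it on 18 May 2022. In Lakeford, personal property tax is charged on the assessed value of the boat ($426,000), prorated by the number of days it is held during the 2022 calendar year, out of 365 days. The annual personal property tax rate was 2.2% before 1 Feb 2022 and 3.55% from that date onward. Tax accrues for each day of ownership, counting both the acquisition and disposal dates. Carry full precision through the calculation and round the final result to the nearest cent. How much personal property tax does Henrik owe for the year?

1 Jan – 31 Jan 2022: 31 days at 2.2% → $426,000 × 2.2% × 31/365 = $795.9781
1 Feb – 18 May 2022: 107 days at 3.55% → $426,000 × 3.55% × 107/365 = $4,433.3178
Total = $5,229.2959

$5,229.30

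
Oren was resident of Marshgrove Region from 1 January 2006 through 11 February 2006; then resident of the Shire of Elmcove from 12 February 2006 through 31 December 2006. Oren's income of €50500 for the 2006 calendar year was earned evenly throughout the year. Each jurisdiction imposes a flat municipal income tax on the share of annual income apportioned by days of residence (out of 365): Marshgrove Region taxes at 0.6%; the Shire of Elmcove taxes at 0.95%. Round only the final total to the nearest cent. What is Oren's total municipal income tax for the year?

Marshgrove Region, 1 January – 11 February 2006: 42 days → €50500 × 0.6% × 42/365 = €34.8658
The Shire of Elmcove, 12 February – 31 December 2006: 323 days → €50500 × 0.95% × 323/365 = €424.5459
Total = €459.4116

€459.41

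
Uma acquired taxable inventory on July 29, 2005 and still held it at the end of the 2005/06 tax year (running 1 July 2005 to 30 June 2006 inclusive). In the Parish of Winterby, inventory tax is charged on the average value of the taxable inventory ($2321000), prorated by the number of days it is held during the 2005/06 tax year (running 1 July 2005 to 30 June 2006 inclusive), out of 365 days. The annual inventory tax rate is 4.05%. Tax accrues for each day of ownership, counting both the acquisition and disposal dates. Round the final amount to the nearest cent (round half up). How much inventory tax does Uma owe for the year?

$86789.50

Days held (July 29, 2005 – June 30, 2006): 337 out of 365
Tax = $2321000 × 4.05% × 337/365 = $86789.5027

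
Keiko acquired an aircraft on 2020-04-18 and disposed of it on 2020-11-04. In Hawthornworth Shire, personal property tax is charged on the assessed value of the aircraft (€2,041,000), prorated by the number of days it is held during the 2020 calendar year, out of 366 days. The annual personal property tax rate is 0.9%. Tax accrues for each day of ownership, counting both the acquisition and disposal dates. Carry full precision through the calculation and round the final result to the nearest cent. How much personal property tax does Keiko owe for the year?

€10,087.89

Days held (2020-04-18 to 2020-11-04): 201 out of 366
Tax = €2,041,000 × 0.9% × 201/366 = €10,087.8934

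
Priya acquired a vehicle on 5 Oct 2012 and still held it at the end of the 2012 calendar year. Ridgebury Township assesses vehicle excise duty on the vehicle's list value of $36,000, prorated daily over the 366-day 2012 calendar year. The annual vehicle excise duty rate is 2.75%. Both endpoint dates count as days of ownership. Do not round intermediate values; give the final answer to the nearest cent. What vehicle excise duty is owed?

$238.03

Days held (5 Oct – 31 Dec 2012): 88 out of 366
Tax = $36,000 × 2.75% × 88/366 = $238.0328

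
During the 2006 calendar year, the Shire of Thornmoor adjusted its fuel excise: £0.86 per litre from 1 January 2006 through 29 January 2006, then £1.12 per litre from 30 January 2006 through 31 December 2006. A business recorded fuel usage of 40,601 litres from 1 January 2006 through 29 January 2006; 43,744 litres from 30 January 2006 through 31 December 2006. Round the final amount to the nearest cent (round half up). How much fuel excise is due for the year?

£83910.14

1 January – 29 January 2006: 40,601 litres at £0.86/litre → £34916.86
30 January – 31 December 2006: 43,744 litres at £1.12/litre → £48993.28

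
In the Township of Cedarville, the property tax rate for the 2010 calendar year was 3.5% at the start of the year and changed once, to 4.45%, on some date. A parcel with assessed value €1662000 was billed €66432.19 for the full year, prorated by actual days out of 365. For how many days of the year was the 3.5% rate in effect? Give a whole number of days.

174 days

Let d = days at the first rate; then 365 − d days at the second rate.
€1662000 × [3.5%·d + 4.45%·(365−d)] / 365 = €66432.19
Solving gives d = 174, so the new rate took effect on 24 Jun 2010.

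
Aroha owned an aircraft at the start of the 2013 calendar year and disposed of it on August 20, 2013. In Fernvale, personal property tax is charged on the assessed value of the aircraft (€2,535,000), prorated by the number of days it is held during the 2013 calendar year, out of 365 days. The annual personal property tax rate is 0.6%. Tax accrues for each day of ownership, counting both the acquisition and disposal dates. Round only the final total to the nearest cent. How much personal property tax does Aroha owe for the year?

Days held (January 1 – August 20, 2013): 232 out of 365
Tax = €2,535,000 × 0.6% × 232/365 = €9,667.7260

€9,667.73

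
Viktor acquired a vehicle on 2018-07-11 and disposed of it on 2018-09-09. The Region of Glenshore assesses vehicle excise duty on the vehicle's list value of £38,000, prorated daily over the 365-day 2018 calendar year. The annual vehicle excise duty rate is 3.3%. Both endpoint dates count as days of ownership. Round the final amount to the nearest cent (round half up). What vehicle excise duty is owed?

Days held (2018-07-11 to 2018-09-09): 61 out of 365
Tax = £38,000 × 3.3% × 61/365 = £209.5726

£209.57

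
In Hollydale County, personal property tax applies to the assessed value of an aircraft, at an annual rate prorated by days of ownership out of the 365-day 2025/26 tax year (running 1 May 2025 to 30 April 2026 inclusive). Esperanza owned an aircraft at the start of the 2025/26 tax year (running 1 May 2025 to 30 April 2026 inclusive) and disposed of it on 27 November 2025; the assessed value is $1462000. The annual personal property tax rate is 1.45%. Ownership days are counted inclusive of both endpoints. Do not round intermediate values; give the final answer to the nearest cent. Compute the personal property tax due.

$12254.76

Days held (1 May – 27 November 2025): 211 out of 365
Tax = $1462000 × 1.45% × 211/365 = $12254.7644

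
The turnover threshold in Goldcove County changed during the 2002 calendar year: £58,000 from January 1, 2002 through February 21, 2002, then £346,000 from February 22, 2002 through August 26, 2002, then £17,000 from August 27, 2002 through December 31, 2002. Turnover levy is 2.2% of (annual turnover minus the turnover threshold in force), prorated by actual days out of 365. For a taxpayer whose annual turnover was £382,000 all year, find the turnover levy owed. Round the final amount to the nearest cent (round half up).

£4,213.09

January 1 – February 21, 2002: 52 days, exemption £58,000 → (£382,000 − £58,000) × 2.2% × 52/365 = £1,015.4959
February 22 – August 26, 2002: 186 days, exemption £346,000 → (£382,000 − £346,000) × 2.2% × 186/365 = £403.5945
August 27 – December 31, 2002: 127 days, exemption £17,000 → (£382,000 − £17,000) × 2.2% × 127/365 = £2,794.0000
Total = £4,213.0904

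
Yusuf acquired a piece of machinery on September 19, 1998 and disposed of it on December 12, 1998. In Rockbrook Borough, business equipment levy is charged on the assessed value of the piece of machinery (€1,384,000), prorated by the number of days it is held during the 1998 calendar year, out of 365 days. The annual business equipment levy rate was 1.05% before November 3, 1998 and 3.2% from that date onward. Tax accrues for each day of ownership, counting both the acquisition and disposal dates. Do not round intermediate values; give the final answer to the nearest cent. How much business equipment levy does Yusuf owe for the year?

€6,645.10

September 19 – November 2, 1998: 45 days at 1.05% → €1,384,000 × 1.05% × 45/365 = €1,791.6164
November 3 – December 12, 1998: 40 days at 3.2% → €1,384,000 × 3.2% × 40/365 = €4,853.4795
Total = €6,645.0959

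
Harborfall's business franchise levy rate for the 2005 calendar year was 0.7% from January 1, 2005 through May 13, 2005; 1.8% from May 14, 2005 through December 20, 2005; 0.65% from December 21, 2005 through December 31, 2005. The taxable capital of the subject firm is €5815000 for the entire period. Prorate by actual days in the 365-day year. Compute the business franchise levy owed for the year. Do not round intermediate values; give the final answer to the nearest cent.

€79346.87

January 1 – May 13, 2005: 133 days at 0.7% → €5815000 × 0.7% × 133/365 = €14832.2329
May 14 – December 20, 2005: 221 days at 1.8% → €5815000 × 1.8% × 221/365 = €63375.5342
December 21 – December 31, 2005: 11 days at 0.65% → €5815000 × 0.65% × 11/365 = €1139.1027
Total = €79346.8699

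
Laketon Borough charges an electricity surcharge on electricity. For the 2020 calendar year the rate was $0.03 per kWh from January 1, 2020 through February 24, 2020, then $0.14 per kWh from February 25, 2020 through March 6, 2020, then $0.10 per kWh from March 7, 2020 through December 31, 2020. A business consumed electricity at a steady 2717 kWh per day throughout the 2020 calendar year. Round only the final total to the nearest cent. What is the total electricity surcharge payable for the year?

$90,177.23

January 1 – February 24, 2020: 55 days × 2717 kWh/day = 149,435 kWh at $0.03/kWh → $4,483.05
February 25 – March 6, 2020: 11 days × 2717 kWh/day = 29,887 kWh at $0.14/kWh → $4,184.18
March 7 – December 31, 2020: 300 days × 2717 kWh/day = 815,100 kWh at $0.10/kWh → $81,510.00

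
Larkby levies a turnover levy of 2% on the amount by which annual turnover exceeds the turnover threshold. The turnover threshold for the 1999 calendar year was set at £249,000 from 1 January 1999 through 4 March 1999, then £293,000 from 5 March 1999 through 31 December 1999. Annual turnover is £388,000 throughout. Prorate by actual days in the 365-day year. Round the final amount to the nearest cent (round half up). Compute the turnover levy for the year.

1 January – 4 March 1999: 63 days, exemption £249,000 → (£388,000 − £249,000) × 2% × 63/365 = £479.8356
5 March – 31 December 1999: 302 days, exemption £293,000 → (£388,000 − £293,000) × 2% × 302/365 = £1,572.0548
Total = £2,051.8904

£2,051.89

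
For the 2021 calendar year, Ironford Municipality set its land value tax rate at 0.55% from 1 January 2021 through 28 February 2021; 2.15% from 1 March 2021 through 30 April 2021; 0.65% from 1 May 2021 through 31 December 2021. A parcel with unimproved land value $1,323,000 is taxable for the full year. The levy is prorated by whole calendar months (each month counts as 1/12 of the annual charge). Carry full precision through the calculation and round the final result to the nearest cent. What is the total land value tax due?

1 January – 28 February 2021: 2 months at 0.55% → $1,323,000 × 0.55% × 2/12 = $1,212.7500
1 March – 30 April 2021: 2 months at 2.15% → $1,323,000 × 2.15% × 2/12 = $4,740.7500
1 May – 31 December 2021: 8 months at 0.65% → $1,323,000 × 0.65% × 8/12 = $5,733.0000
Total = $11,686.5000

$11,686.50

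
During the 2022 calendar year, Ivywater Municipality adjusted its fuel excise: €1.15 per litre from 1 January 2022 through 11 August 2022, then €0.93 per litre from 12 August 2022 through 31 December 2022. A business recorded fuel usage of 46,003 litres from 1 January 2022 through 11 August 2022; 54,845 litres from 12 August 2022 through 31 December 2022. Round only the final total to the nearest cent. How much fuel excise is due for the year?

€103909.30

1 January – 11 August 2022: 46,003 litres at €1.15/litre → €52903.45
12 August – 31 December 2022: 54,845 litres at €0.93/litre → €51005.85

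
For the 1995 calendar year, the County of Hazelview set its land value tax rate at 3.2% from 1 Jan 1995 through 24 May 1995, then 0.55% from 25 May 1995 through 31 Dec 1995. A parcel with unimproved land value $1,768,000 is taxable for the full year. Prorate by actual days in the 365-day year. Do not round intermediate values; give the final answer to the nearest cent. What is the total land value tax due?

1 Jan – 24 May 1995: 144 days at 3.2% → $1,768,000 × 3.2% × 144/365 = $22,320.3945
25 May – 31 Dec 1995: 221 days at 0.55% → $1,768,000 × 0.55% × 221/365 = $5,887.6822
Total = $28,208.0767

$28,208.08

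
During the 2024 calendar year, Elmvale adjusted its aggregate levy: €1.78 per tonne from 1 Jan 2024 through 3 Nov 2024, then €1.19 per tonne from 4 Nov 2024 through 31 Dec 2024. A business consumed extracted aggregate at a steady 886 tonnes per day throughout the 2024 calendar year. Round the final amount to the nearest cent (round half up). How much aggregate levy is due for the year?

1 Jan – 3 Nov 2024: 308 days × 886 tonnes/day = 272,888 tonnes at €1.78/tonne → €485,740.64
4 Nov – 31 Dec 2024: 58 days × 886 tonnes/day = 51,388 tonnes at €1.19/tonne → €61,151.72

€546,892.36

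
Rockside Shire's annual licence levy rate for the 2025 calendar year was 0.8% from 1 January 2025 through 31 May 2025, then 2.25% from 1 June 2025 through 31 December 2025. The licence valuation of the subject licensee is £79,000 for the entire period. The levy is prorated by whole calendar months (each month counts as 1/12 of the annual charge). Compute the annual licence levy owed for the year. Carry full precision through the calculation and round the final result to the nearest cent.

£1,300.21

1 January – 31 May 2025: 5 months at 0.8% → £79,000 × 0.8% × 5/12 = £263.3333
1 June – 31 December 2025: 7 months at 2.25% → £79,000 × 2.25% × 7/12 = £1,036.8750
Total = £1,300.2083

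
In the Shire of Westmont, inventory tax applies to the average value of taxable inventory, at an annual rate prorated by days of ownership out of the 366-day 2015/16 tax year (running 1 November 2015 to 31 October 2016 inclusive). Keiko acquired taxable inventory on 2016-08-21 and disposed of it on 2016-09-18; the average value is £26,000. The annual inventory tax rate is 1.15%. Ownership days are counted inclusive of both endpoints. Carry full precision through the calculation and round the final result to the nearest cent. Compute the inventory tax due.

£23.69

Days held (2016-08-21 to 2016-09-18): 29 out of 366
Tax = £26,000 × 1.15% × 29/366 = £23.6913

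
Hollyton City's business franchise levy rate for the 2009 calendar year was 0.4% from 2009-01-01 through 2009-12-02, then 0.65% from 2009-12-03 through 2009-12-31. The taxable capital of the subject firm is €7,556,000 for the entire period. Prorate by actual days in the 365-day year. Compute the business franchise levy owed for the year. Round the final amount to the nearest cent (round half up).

€31,724.85

2009-01-01 to 2009-12-02: 336 days at 0.4% → €7,556,000 × 0.4% × 336/365 = €27,822.6411
2009-12-03 to 2009-12-31: 29 days at 0.65% → €7,556,000 × 0.65% × 29/365 = €3,902.2082
Total = €31,724.8493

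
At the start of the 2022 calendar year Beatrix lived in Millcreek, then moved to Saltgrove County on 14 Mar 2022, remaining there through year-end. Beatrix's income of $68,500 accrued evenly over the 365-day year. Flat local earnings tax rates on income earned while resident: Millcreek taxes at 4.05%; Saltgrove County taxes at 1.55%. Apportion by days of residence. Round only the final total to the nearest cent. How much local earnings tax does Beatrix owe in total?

Millcreek, 1 Jan – 13 Mar 2022: 72 days → $68,500 × 4.05% × 72/365 = $547.2493
Saltgrove County, 14 Mar – 31 Dec 2022: 293 days → $68,500 × 1.55% × 293/365 = $852.3089
Total = $1,399.5582

$1,399.56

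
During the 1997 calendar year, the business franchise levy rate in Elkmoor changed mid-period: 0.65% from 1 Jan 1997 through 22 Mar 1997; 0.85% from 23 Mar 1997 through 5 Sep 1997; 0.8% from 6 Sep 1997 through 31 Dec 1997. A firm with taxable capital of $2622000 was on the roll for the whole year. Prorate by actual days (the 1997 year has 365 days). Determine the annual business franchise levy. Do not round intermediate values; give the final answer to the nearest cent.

$20703.02

1 Jan – 22 Mar 1997: 81 days at 0.65% → $2622000 × 0.65% × 81/365 = $3782.1452
23 Mar – 5 Sep 1997: 167 days at 0.85% → $2622000 × 0.85% × 167/365 = $10197.0658
6 Sep – 31 Dec 1997: 117 days at 0.8% → $2622000 × 0.8% × 117/365 = $6723.8137
Total = $20703.0247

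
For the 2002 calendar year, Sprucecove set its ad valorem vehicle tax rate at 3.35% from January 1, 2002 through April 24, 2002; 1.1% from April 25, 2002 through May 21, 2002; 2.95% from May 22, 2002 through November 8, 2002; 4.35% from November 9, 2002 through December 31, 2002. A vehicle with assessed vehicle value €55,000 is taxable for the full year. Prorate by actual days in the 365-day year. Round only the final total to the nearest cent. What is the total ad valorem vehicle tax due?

€1,727.75

January 1 – April 24, 2002: 114 days at 3.35% → €55,000 × 3.35% × 114/365 = €575.4658
April 25 – May 21, 2002: 27 days at 1.1% → €55,000 × 1.1% × 27/365 = €44.7534
May 22 – November 8, 2002: 171 days at 2.95% → €55,000 × 2.95% × 171/365 = €760.1301
November 9 – December 31, 2002: 53 days at 4.35% → €55,000 × 4.35% × 53/365 = €347.4041
Total = €1,727.7534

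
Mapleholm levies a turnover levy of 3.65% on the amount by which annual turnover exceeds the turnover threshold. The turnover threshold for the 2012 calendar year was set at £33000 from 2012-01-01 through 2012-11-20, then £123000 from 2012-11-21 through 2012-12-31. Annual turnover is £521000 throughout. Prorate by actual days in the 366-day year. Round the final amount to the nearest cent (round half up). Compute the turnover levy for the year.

2012-01-01 to 2012-11-20: 325 days, exemption £33000 → (£521000 − £33000) × 3.65% × 325/366 = £15816.6667
2012-11-21 to 2012-12-31: 41 days, exemption £123000 → (£521000 − £123000) × 3.65% × 41/366 = £1627.3415
Total = £17444.0082

£17444.01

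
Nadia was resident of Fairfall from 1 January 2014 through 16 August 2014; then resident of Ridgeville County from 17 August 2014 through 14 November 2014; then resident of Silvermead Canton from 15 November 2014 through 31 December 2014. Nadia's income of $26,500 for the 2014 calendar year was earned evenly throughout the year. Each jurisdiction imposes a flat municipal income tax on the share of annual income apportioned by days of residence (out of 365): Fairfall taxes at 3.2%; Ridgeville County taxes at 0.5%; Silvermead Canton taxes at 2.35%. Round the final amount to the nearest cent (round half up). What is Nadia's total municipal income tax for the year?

$642.57

Fairfall, 1 January – 16 August 2014: 228 days → $26,500 × 3.2% × 228/365 = $529.7096
Ridgeville County, 17 August – 14 November 2014: 90 days → $26,500 × 0.5% × 90/365 = $32.6712
Silvermead Canton, 15 November – 31 December 2014: 47 days → $26,500 × 2.35% × 47/365 = $80.1897
Total = $642.5705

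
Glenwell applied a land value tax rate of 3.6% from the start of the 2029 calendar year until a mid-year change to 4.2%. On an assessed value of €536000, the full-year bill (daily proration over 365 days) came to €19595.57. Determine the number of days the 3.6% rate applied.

Let d = days at the first rate; then 365 − d days at the second rate.
€536000 × [3.6%·d + 4.2%·(365−d)] / 365 = €19595.57
Solving gives d = 331, so the new rate took effect on 28 Nov 2029.

331 days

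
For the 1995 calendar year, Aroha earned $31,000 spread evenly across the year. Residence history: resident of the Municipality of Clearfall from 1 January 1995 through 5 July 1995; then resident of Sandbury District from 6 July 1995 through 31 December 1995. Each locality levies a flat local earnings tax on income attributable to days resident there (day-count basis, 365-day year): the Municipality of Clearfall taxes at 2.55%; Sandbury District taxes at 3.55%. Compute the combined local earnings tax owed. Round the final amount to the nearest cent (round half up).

The Municipality of Clearfall, 1 January – 5 July 1995: 186 days → $31,000 × 2.55% × 186/365 = $402.8301
Sandbury District, 6 July – 31 December 1995: 179 days → $31,000 × 3.55% × 179/365 = $539.6973
Total = $942.5274

$942.53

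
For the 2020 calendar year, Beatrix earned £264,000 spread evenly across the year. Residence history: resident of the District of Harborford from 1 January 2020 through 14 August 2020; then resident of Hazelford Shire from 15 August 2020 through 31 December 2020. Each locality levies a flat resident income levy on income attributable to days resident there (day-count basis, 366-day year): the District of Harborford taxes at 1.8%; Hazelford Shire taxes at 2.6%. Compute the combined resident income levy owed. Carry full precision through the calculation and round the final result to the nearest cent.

The District of Harborford, 1 January – 14 August 2020: 227 days → £264,000 × 1.8% × 227/366 = £2,947.2787
Hazelford Shire, 15 August – 31 December 2020: 139 days → £264,000 × 2.6% × 139/366 = £2,606.8197
Total = £5,554.0984

£5,554.10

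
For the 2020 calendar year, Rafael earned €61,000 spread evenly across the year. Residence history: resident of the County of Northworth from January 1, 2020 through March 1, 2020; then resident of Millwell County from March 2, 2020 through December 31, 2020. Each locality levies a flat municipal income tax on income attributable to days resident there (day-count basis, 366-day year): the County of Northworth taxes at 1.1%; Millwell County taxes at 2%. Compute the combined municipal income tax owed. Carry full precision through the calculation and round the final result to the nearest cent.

The County of Northworth, January 1 – March 1, 2020: 61 days → €61,000 × 1.1% × 61/366 = €111.8333
Millwell County, March 2 – December 31, 2020: 305 days → €61,000 × 2% × 305/366 = €1,016.6667
Total = €1,128.5000

€1,128.50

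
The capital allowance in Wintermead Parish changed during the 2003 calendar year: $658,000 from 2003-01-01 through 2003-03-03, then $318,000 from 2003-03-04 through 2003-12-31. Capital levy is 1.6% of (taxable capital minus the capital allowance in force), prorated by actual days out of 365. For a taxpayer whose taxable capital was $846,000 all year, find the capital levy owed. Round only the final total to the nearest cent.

2003-01-01 to 2003-03-03: 62 days, exemption $658,000 → ($846,000 − $658,000) × 1.6% × 62/365 = $510.9479
2003-03-04 to 2003-12-31: 303 days, exemption $318,000 → ($846,000 − $318,000) × 1.6% × 303/365 = $7,012.9973
Total = $7,523.9452

$7,523.95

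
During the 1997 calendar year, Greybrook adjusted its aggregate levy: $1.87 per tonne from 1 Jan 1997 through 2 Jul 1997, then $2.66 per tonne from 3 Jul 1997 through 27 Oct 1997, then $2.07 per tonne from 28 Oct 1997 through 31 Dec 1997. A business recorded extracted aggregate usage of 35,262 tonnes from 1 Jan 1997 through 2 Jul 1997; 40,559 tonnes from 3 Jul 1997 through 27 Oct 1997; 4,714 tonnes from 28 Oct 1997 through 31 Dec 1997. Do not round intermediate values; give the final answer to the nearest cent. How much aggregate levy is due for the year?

1 Jan – 2 Jul 1997: 35,262 tonnes at $1.87/tonne → $65,939.94
3 Jul – 27 Oct 1997: 40,559 tonnes at $2.66/tonne → $107,886.94
28 Oct – 31 Dec 1997: 4,714 tonnes at $2.07/tonne → $9,757.98

$183,584.86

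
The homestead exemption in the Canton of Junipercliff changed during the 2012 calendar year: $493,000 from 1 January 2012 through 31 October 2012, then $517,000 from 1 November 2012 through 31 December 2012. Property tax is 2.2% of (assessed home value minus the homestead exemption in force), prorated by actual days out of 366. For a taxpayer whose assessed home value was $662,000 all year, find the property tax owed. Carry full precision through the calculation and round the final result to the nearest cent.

$3,630.00

1 January – 31 October 2012: 305 days, exemption $493,000 → ($662,000 − $493,000) × 2.2% × 305/366 = $3,098.3333
1 November – 31 December 2012: 61 days, exemption $517,000 → ($662,000 − $517,000) × 2.2% × 61/366 = $531.6667
Total = $3,630.0000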